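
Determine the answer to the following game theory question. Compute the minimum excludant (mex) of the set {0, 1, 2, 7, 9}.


Set = {0, 1, 2, 7, 9}
0 is in the set.
1 is in the set.
2 is in the set.
3 is NOT in the set. This is the mex.
mex = 3

3


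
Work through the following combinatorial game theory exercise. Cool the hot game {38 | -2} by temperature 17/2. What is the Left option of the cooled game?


Original game: {38 | -2} (a switch {a | b} with a > b).
Cooling by t (for t below the temperature (a - b)/2 = 20) taxes each move by t: {a | b} cooled by t is {a - t | b + t}.
Cooling amount: t = 17/2
Cooled Left option: 38 - 17/2 = 59/2
Cooled Right option: -2 + 17/2 = 13/2
Cooled game: {59/2 | 13/2}
Left option = 59/2

59/2


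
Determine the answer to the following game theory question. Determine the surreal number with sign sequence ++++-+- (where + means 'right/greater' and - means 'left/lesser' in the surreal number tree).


Sign expansion: ++++-+-
Rule: track bounds (lo, hi), initially (-inf, +inf). On '+', the current value becomes lo and we move to the simplest number in (value, hi): value + 1 if hi = +inf, otherwise the midpoint (value + hi)/2. On '-', the current value becomes hi and we move to value - 1 if lo = -inf, otherwise the midpoint (lo + value)/2.
Start at 0.
Step 1: sign = +, move right. Bounds: (0, +inf). Value = 1
Step 2: sign = +, move right. Bounds: (1, +inf). Value = 2
Step 3: sign = +, move right. Bounds: (2, +inf). Value = 3
Step 4: sign = +, move right. Bounds: (3, +inf). Value = 4
Step 5: sign = -, move left. Bounds: (3, 4). Value = 7/2
Step 6: sign = +, move right. Bounds: (7/2, 4). Value = 15/4
Step 7: sign = -, move left. Bounds: (7/2, 15/4). Value = 29/8
The surreal number with sign expansion ++++-+- is 29/8.

29/8


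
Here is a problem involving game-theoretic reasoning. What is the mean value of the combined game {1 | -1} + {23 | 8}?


G1 = {1 | -1}, G2 = {23 | 8}
Each is a switch {a | b} with numbers a > b; its mean value is (a + b)/2, and mean value is additive over game sums: m(G1 + G2) = m(G1) + m(G2).
Mean of G1 = (1 + (-1))/2 = 0/2 = 0
Mean of G2 = (23 + (8))/2 = 31/2 = 31/2
Mean of G1 + G2 = 0 + 31/2 = 31/2

31/2


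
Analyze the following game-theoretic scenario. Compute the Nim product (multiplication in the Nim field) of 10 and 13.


Nim multiplication is bilinear over XOR: (u XOR v) * w = (u*w) XOR (v*w).
So we split each operand into its bit components and XOR the pairwise Nim products.
10 = 2 + 8 (as XOR of powers of 2).
13 = 1 + 4 + 8 (as XOR of powers of 2).
Using the standard Nim-product table on single bits:
  2*2 = 3,   2*4 = 8,   2*8 = 12,
  4*4 = 6,   4*8 = 11,  8*8 = 13,
and  1*x = x (identity), k*l = l*k (commutative).
Pairwise Nim products:
  2 * 1 = 2
  2 * 4 = 8
  2 * 8 = 12
  8 * 1 = 8
  8 * 4 = 11
  8 * 8 = 13
XOR them: 2 XOR 8 XOR 12 XOR 8 XOR 11 XOR 13 = 8.
Result: 10 * 13 = 8 (in Nim).

8


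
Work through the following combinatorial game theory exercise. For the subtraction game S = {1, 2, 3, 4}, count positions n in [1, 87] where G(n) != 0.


Subtraction set S = {1, 2, 3, 4}, so G(n) = n mod 5.
G(n) = 0 when n is a multiple of 5.
Multiples of 5 in [1, 87]: 17
N-positions (nonzero Grundy) = 87 - 17 = 70

70


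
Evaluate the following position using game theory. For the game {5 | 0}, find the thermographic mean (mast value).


Game = {5 | 0}, a switch {a | b} with numbers a > b.
Its thermograph has left wall a - t and right wall b + t, which meet at t = (a - b)/2, where both equal (a + b)/2. So the mast (mean value) is at (a + b)/2.
Mean = (5 + (0))/2 = 5/2 = 5/2

5/2


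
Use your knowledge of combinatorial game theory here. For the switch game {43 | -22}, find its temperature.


The game is {43 | -22}, a switch {a | b} with numbers a > b.
Cooling {a | b} by t gives {a - t | b + t}, which stops being hot when a - t = b + t, i.e. at t = (a - b)/2. So the temperature of a switch is (a - b)/2.
Temperature = (Left option - Right option) / 2
= (43 - (-22)) / 2
= 65 / 2
= 65/2

65/2


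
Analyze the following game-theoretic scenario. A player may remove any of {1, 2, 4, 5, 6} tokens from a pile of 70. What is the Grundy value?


The subtraction set is S = {1, 2, 4, 5, 6}.
G(k) = mex{ G(k - s) : s in S, s <= k }. We compute iteratively: G(0) = 0.
G(1) = mex({0}) = 1
G(2) = mex({0, 1}) = 2
G(3) = mex({1, 2}) = 0
G(4) = mex({0, 2}) = 1
G(5) = mex({0, 1}) = 2
G(6) = mex({0, 1, 2}) = 3
G(7) = mex({0, 1, 2, 3}) = 4
G(8) = mex({0, 1, 2, 3, 4}) = 5
G(9) = mex({0, 1, 2, 4, 5}) = 3
G(10) = mex({1, 2, 3, 5}) = 0
G(11) = mex({0, 2, 3, 4}) = 1
G(12) = mex({0, 1, 3, 4, 5}) = 2
G(13) = mex({1, 2, 3, 4, 5}) = 0
G(14) = mex({0, 2, 3, 5}) = 1
G(15) = mex({0, 1, 3}) = 2
Observe that G(10)..G(15) = 0, 1, 2, 0, 1, 2 repeats G(0)..G(5) = 0, 1, 2, 0, 1, 2.
For k >= max(S) = 6, G(k) is determined by the previous 6 values G(k-6)..G(k-1); a window of 6 consecutive values has recurred shifted by 10, so by induction G(k + 10) = G(k) for all k >= 0: the sequence is periodic from the start with period 10.
One period: G(0..9) = 0, 1, 2, 0, 1, 2, 3, 4, 5, 3.
70 mod 10 = 0, so G(70) = G(0) = 0.

0


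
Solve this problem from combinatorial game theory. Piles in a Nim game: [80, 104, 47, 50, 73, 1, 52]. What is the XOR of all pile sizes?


We need the XOR (exclusive or) of all pile sizes.
After XOR-ing pile 1 (size 80): 0 XOR 80 = 80
After XOR-ing pile 2 (size 104): 80 XOR 104 = 56
After XOR-ing pile 3 (size 47): 56 XOR 47 = 23
After XOR-ing pile 4 (size 50): 23 XOR 50 = 37
After XOR-ing pile 5 (size 73): 37 XOR 73 = 108
After XOR-ing pile 6 (size 1): 108 XOR 1 = 109
After XOR-ing pile 7 (size 52): 109 XOR 52 = 89
The Nim-value of this position is 89.

89


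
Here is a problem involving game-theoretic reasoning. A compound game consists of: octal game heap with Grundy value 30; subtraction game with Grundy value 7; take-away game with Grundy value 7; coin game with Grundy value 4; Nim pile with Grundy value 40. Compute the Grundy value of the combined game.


By the Sprague-Grundy theorem, the Grundy value of a sum of games is the XOR of individual Grundy values.
octal game heap: Grundy value = 30. Running XOR: 0 XOR 30 = 30
subtraction game: Grundy value = 7. Running XOR: 30 XOR 7 = 25
take-away game: Grundy value = 7. Running XOR: 25 XOR 7 = 30
coin game: Grundy value = 4. Running XOR: 30 XOR 4 = 26
Nim pile: Grundy value = 40. Running XOR: 26 XOR 40 = 50
The combined Grundy value is 50.

50


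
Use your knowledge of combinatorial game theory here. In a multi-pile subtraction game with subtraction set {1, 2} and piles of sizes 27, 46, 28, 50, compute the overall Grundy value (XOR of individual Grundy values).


Subtraction set: {1, 2}
For this subtraction set, G(n) = n mod 3 (period = max + 1 = 3).
Pile 1 (size 27): G(27) = 27 mod 3 = 0
Pile 2 (size 46): G(46) = 46 mod 3 = 1
Pile 3 (size 28): G(28) = 28 mod 3 = 1
Pile 4 (size 50): G(50) = 50 mod 3 = 2
Total Grundy value = XOR of all: 0 XOR 1 XOR 1 XOR 2 = 2

2


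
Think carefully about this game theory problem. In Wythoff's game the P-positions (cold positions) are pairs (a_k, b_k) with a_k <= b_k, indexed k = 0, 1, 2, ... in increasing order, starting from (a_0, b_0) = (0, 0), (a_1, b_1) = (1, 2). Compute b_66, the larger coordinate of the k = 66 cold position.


By Wythoff's theorem, a_k = floor(k * phi) and b_k = floor(k * phi^2) = a_k + k, where phi = (1 + sqrt(5))/2 is the golden ratio.
phi = (1 + sqrt(5))/2 = 1.618034
phi^2 = phi + 1 = 2.618034
k = 66
k * phi^2 = 66 * 2.618034 = 172.790243
b_66 = floor(k * phi^2) = 172 (check: a_66 + k = 106 + 66 = 172)

172


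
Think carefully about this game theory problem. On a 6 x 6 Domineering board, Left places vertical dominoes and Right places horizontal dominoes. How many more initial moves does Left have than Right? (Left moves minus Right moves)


Board is 6 x 6 (rows x cols).
Left (vertical) placements: (rows-1) * cols = 5 * 6 = 30
Right (horizontal) placements: rows * (cols-1) = 6 * 5 = 30
Advantage = Left - Right = 30 - 30 = 0

0


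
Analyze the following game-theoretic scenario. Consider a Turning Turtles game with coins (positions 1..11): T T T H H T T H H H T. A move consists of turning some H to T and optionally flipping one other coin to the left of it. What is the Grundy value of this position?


Coins: T T T H H T T H H H T
Key fact: a single head at position k behaves exactly like a Nim heap of size k (turning it to T and optionally flipping a coin at j < k corresponds to moving the heap from k to j, or to 0), and heads combine as a disjunctive sum (two heads at the same place would cancel, matching j XOR j = 0). So the Nim-value is the XOR of the 1-indexed positions of the heads.
Face-up positions (1-indexed): [4, 5, 8, 9, 10]
XOR 0 with 4: 0 XOR 4 = 4
XOR 4 with 5: 4 XOR 5 = 1
XOR 1 with 8: 1 XOR 8 = 9
XOR 9 with 9: 9 XOR 9 = 0
XOR 0 with 10: 0 XOR 10 = 10
Nim-value = 10

10


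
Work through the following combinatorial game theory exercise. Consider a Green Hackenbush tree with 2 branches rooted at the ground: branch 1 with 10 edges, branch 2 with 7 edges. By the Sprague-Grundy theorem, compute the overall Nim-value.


The tree has 2 branches from the ground vertex.
In Green Hackenbush, the Nim-value of a simple path of length k is k.
Branch 1: length 10, Nim-value = 10
Branch 2: length 7, Nim-value = 7
Total Nim-value = XOR of all branch values:
0 XOR 10 = 10
10 XOR 7 = 13
Nim-value of the tree = 13

13


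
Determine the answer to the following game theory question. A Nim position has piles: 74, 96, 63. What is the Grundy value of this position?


We need the XOR (exclusive or) of all pile sizes.
After XOR-ing pile 1 (size 74): 0 XOR 74 = 74
After XOR-ing pile 2 (size 96): 74 XOR 96 = 42
After XOR-ing pile 3 (size 63): 42 XOR 63 = 21
The Nim-value of this position is 21.

21


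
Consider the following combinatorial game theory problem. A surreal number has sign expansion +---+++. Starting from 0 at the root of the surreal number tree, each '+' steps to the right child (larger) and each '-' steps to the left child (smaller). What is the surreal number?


Sign expansion: +---+++
Rule: track bounds (lo, hi), initially (-inf, +inf). On '+', the current value becomes lo and we move to the simplest number in (value, hi): value + 1 if hi = +inf, otherwise the midpoint (value + hi)/2. On '-', the current value becomes hi and we move to value - 1 if lo = -inf, otherwise the midpoint (lo + value)/2.
Start at 0.
Step 1: sign = +, move right. Bounds: (0, +inf). Value = 1
Step 2: sign = -, move left. Bounds: (0, 1). Value = 1/2
Step 3: sign = -, move left. Bounds: (0, 1/2). Value = 1/4
Step 4: sign = -, move left. Bounds: (0, 1/4). Value = 1/8
Step 5: sign = +, move right. Bounds: (1/8, 1/4). Value = 3/16
Step 6: sign = +, move right. Bounds: (3/16, 1/4). Value = 7/32
Step 7: sign = +, move right. Bounds: (7/32, 1/4). Value = 15/64
The surreal number with sign expansion +---+++ is 15/64.

15/64


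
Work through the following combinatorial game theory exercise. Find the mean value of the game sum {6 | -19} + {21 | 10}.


G1 = {6 | -19}, G2 = {21 | 10}
Each is a switch {a | b} with numbers a > b; its mean value is (a + b)/2, and mean value is additive over game sums: m(G1 + G2) = m(G1) + m(G2).
Mean of G1 = (6 + (-19))/2 = -13/2 = -13/2
Mean of G2 = (21 + (10))/2 = 31/2 = 31/2
Mean of G1 + G2 = -13/2 + 31/2 = 9

9


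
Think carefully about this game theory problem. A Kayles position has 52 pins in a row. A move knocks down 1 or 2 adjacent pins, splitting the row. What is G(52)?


Kayles: a move removes 1 or 2 adjacent pins from a contiguous row.
Removing pins from a row of k leaves two independent rows (a, b) with a + b = k - 1 (one pin) or a + b = k - 2 (two pins); an end removal gives a = 0.
By Sprague-Grundy, G(k) = mex{ G(a) XOR G(b) } over all these splits. G(0) = 0.
G(1): splits (0,0):0^0=0 -> mex({0}) = 1
G(2): splits (0,1):0^1=1 (0,0):0^0=0 -> mex({0, 1}) = 2
G(3): splits (0,2):0^2=2 (1,1):1^1=0 (0,1):0^1=1 -> mex({0, 1, 2}) = 3
G(4): splits (0,3):0^3=3 (1,2):1^2=3 (0,2):0^2=2 (1,1):1^1=0 -> mex({0, 2, 3}) = 1
G(5): splits (0,4):0^1=1 (1,3):1^3=2 (2,2):2^2=0 (0,3):0^3=3 (1,2):1^2=3 -> mex({0, 1, 2, 3}) = 4
G(6) = mex({0, 1, 2, 4}) = 3
G(7) = mex({0, 1, 3, 4, 5}) = 2
G(8) = mex({0, 2, 3, 5, 6}) = 1
G(9) = mex({0, 1, 2, 3, 6, 7}) = 4
G(10) = mex({0, 1, 3, 4, 5, 7}) = 2
G(11) = mex({0, 1, 2, 3, 4, 5}) = 6
G(12) = mex({0, 1, 2, 3, 5, 6, 7}) = 4
G(13) = mex({0, 2, 3, 4, 6, 7}) = 1
G(14) = mex({0, 1, 4, 5, 6, 7}) = 2
G(15) = mex({0, 1, 2, 3, 4, 5, 6}) = 7
G(16) = mex({0, 2, 3, 5, 6, 7}) = 1
G(17) = mex({0, 1, 2, 3, 5, 6, 7}) = 4
G(18) = mex({0, 1, 2, 4, 5, 6}) = 3
G(19) = mex({0, 1, 3, 4, 5, 7}) = 2
G(20) = mex({0, 2, 3, 4, 5, 6, 7}) = 1
G(21) = mex({0, 1, 2, 3, 5, 6, 7}) = 4
G(22) = mex({0, 1, 2, 3, 4, 5, 7}) = 6
G(23) = mex({0, 1, 2, 3, 4, 5, 6}) = 7
G(24) = mex({0, 1, 2, 3, 5, 6, 7}) = 4
G(25) = mex({0, 2, 3, 4, 6, 7}) = 1
G(26) = mex({0, 1, 3, 4, 5, 6, 7}) = 2
G(27) = mex({0, 1, 2, 3, 4, 5, 6, 7}) = 8
G(28) = mex({0, 1, 2, 3, 4, 6, 7, 8}) = 5
G(29) = mex({0, 1, 2, 3, 5, 6, 7, 8, 9}) = 4
G(30) = mex({0, 1, 2, 3, 4, 5, 6, 9, 10}) = 7
G(31) = mex({0, 1, 3, 4, 5, 7, 10, 11}) = 2
G(32) = mex({0, 2, 3, 4, 5, 6, 7, 9, 11}) = 1
G(33) = mex({0, 1, 2, 3, 4, 5, 6, 7, 9, 12}) = 8
G(34) = mex({0, 1, 2, 3, 4, 5, 7, 8, 11, 12}) = 6
G(35) = mex({0, 1, 2, 3, 4, 5, 6, 8, 9, 10, 11}) = 7
G(36) = mex({0, 1, 2, 3, 5, 6, 7, 9, 10}) = 4
G(37) = mex({0, 2, 3, 4, 6, 7, 9, 10, 11, 12}) = 1
G(38) = mex({0, 1, 3, 4, 5, 6, 7, 9, 10, 11, 12}) = 2
G(39) = mex({0, 1, 2, 4, 5, 6, 7, 9, 10, 12, 14}) = 3
G(40) = mex({0, 2, 3, 4, 6, 7, 11, 12, 14}) = 1
G(41) = mex({0, 1, 2, 3, 5, 6, 7, 9, 10, 11, 12}) = 4
G(42) = mex({0, 1, 2, 3, 4, 5, 6, 9, 10}) = 7
G(43) = mex({0, 1, 3, 4, 5, 7, 9, 10, 12, 15}) = 2
G(44) = mex({0, 2, 3, 4, 5, 6, 7, 9, 10, 12, 15}) = 1
G(45) = mex({0, 1, 2, 3, 4, 5, 6, 7, 9, 10, 12, 14}) = 8
G(46) = mex({0, 1, 3, 4, 5, 7, 8, 11, 12, 14}) = 2
G(47) = mex({0, 1, 2, 3, 4, 5, 6, 8, 9, 10, 11, 12}) = 7
G(48) = mex({0, 1, 2, 3, 5, 6, 7, 9, 10}) = 4
G(49) = mex({0, 2, 3, 4, 6, 7, 9, 10, 11, 12, 15}) = 1
G(50) = mex({0, 1, 4, 5, 6, 7, 9, 11, 12, 14, 15}) = 2
G(51) = mex({0, 1, 2, 3, 4, 5, 6, 7, 9, 12, 14, 15}) = 8
G(52) = mex({0, 2, 3, 4, 5, 6, 7, 8, 11, 12, 15}) = 1
Therefore G(52) = 1.

1


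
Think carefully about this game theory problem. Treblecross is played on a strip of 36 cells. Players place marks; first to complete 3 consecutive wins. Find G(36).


Treblecross: place X on empty cells; 3-in-a-row wins.
Playing within two cells of an existing X lets the opponent win at once, so sensible play treats the cells i-2..i+2 around each X as dead. The player left with no safe cell loses, so this is a normal-play take-away game on strips of safe cells.
Placing X at cell i (0-indexed) of a strip of k safe cells leaves independent strips of sizes max(0, i-2) and max(0, k-i-3). Hence G(k) = mex{ G(max(0,i-2)) XOR G(max(0,k-i-3)) : 0 <= i < k }, with G(0) = 0.
G(1): splits (0,0):0^0=0 -> mex({0}) = 1
G(2): splits (0,0):0^0=0 -> mex({0}) = 1
G(3): splits (0,0):0^0=0 -> mex({0}) = 1
G(4): splits (0,1):0^1=1 (0,0):0^0=0 -> mex({0, 1}) = 2
G(5): splits (0,2):0^1=1 (0,1):0^1=1 (0,0):0^0=0 -> mex({0, 1}) = 2
G(6) = mex({1}) = 0
G(7) = mex({0, 1, 2}) = 3
G(8) = mex({0, 1, 2}) = 3
G(9) = mex({0, 2}) = 1
G(10) = mex({0, 2, 3}) = 1
G(11) = mex({0, 3}) = 1
G(12) = mex({1, 3}) = 0
G(13) = mex({0, 1, 2, 3}) = 4
G(14) = mex({0, 1, 2}) = 3
G(15) = mex({0, 1, 2}) = 3
G(16) = mex({0, 1, 2, 4}) = 3
G(17) = mex({0, 1, 3, 4}) = 2
G(18) = mex({0, 1, 3, 4}) = 2
G(19) = mex({0, 1, 3, 5}) = 2
G(20) = mex({0, 1, 2, 3, 5}) = 4
G(21) = mex({0, 1, 2, 3, 5}) = 4
G(22) = mex({1, 2, 6}) = 0
G(23) = mex({0, 1, 2, 3, 4, 6}) = 5
G(24) = mex({0, 1, 2, 3, 4}) = 5
G(25) = mex({0, 1, 3, 4, 7}) = 2
G(26) = mex({0, 1, 3, 4, 5, 7}) = 2
G(27) = mex({0, 1, 3, 5}) = 2
G(28) = mex({0, 1, 2, 5}) = 3
G(29) = mex({0, 1, 2, 4, 5, 6}) = 3
G(30) = mex({1, 2, 4, 6}) = 0
G(31) = mex({0, 1, 2, 3, 4, 6}) = 5
G(32) = mex({1, 2, 3, 4, 7}) = 0
G(33) = mex({0, 3, 7}) = 1
G(34) = mex({0, 2, 3, 5, 7}) = 1
G(35) = mex({0, 2, 3, 5, 6}) = 1
G(36) = mex({0, 1, 2, 5, 6}) = 3
Therefore G(36) = 3.

3


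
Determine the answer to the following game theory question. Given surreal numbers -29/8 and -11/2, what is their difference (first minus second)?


x = -29/8, y = -11/2
Converting to common denominator: 8
x = -29/8, y = -44/8
x - y = -29/8 - -11/2 = 15/8

15/8


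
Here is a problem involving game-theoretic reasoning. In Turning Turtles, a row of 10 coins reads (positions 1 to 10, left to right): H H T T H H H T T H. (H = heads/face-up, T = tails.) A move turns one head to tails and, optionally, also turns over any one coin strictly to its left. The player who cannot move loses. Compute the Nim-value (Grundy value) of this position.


Coins: H H T T H H H T T H
Key fact: a single head at position k behaves exactly like a Nim heap of size k (turning it to T and optionally flipping a coin at j < k corresponds to moving the heap from k to j, or to 0), and heads combine as a disjunctive sum (two heads at the same place would cancel, matching j XOR j = 0). So the Nim-value is the XOR of the 1-indexed positions of the heads.
Face-up positions (1-indexed): [1, 2, 5, 6, 7, 10]
XOR 0 with 1: 0 XOR 1 = 1
XOR 1 with 2: 1 XOR 2 = 3
XOR 3 with 5: 3 XOR 5 = 6
XOR 6 with 6: 6 XOR 6 = 0
XOR 0 with 7: 0 XOR 7 = 7
XOR 7 with 10: 7 XOR 10 = 13
Nim-value = 13

13


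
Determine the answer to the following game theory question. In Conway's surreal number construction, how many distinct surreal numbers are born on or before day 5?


Day 0: {|} = 0 is born. Count = 1.
Day n: the number of surreal numbers born by day n is 2^(n+1) - 1.
By day 0: 2^1 - 1 = 1
By day 1: 2^2 - 1 = 3
By day 2: 2^3 - 1 = 7
By day 3: 2^4 - 1 = 15
By day 4: 2^5 - 1 = 31
By day 5: 2^6 - 1 = 63
By day 5: 63 surreal numbers.

63


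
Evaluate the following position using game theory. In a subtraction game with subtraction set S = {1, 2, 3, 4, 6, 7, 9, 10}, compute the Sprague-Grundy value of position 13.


The subtraction set is S = {1, 2, 3, 4, 6, 7, 9, 10}.
G(k) = mex{ G(k - s) : s in S, s <= k }. We compute iteratively: G(0) = 0.
G(1) = mex({0}) = 1
G(2) = mex({0, 1}) = 2
G(3) = mex({0, 1, 2}) = 3
G(4) = mex({0, 1, 2, 3}) = 4
G(5) = mex({1, 2, 3, 4}) = 0
G(6) = mex({0, 2, 3, 4}) = 1
G(7) = mex({0, 1, 3, 4}) = 2
G(8) = mex({0, 1, 2, 4}) = 3
G(9) = mex({0, 1, 2, 3}) = 4
G(10) = mex({0, 1, 2, 3, 4}) = 5
G(11) = mex({0, 1, 2, 3, 4, 5}) = 6
G(12) = mex({0, 1, 2, 3, 4, 5, 6}) = 7
G(13) = mex({1, 2, 3, 4, 5, 6, 7}) = 0
Therefore G(13) = 0.

0


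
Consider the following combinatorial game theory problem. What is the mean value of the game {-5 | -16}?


Game = {-5 | -16}, a switch {a | b} with numbers a > b.
Its thermograph has left wall a - t and right wall b + t, which meet at t = (a - b)/2, where both equal (a + b)/2. So the mast (mean value) is at (a + b)/2.
Mean = (-5 + (-16))/2 = -21/2 = -21/2

-21/2


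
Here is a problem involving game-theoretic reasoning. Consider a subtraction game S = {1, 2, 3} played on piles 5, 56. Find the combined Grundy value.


Subtraction set: {1, 2, 3}
For this subtraction set, G(n) = n mod 4 (period = max + 1 = 4).
Pile 1 (size 5): G(5) = 5 mod 4 = 1
Pile 2 (size 56): G(56) = 56 mod 4 = 0
Total Grundy value = XOR of all: 1 XOR 0 = 1

1


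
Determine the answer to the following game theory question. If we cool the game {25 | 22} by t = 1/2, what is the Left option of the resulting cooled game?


Original game: {25 | 22} (a switch {a | b} with a > b).
Cooling by t (for t below the temperature (a - b)/2 = 3/2) taxes each move by t: {a | b} cooled by t is {a - t | b + t}.
Cooling amount: t = 1/2
Cooled Left option: 25 - 1/2 = 49/2
Cooled Right option: 22 + 1/2 = 45/2
Cooled game: {49/2 | 45/2}
Left option = 49/2

49/2


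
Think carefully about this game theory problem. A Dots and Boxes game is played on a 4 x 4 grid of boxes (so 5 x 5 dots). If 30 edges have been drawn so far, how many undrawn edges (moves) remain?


Grid: 4 x 4 boxes, i.e. 5 rows and 5 columns of dots.
Horizontal edges: (rows + 1) * cols = 5 * 4 = 20
Vertical edges: rows * (cols + 1) = 4 * 5 = 20
Total edges: 20 + 20 = 40
Edges drawn: 30
Remaining: 40 - 30 = 10

10


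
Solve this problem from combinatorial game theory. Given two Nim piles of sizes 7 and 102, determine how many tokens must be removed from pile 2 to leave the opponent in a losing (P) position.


Piles: 7 and 102
Current XOR: 7 XOR 102 = 97 (non-zero, so this is an N-position).
To make the XOR zero, we need to find a move that balances the piles.
For pile 2 (size 102): target = 102 XOR 97 = 7
We reduce pile 2 from 102 to 7.
Tokens removed: 102 - 7 = 95
Verification: 7 XOR 7 = 0

95


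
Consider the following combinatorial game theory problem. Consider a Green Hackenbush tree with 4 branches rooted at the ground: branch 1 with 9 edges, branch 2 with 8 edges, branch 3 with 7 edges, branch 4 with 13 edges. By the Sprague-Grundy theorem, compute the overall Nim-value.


The tree has 4 branches from the ground vertex.
In Green Hackenbush, the Nim-value of a simple path of length k is k.
Branch 1: length 9, Nim-value = 9
Branch 2: length 8, Nim-value = 8
Branch 3: length 7, Nim-value = 7
Branch 4: length 13, Nim-value = 13
Total Nim-value = XOR of all branch values:
0 XOR 9 = 9
9 XOR 8 = 1
1 XOR 7 = 6
6 XOR 13 = 11
Nim-value of the tree = 11

11


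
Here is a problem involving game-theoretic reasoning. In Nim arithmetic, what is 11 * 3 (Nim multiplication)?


Nim multiplication is bilinear over XOR: (u XOR v) * w = (u*w) XOR (v*w).
So we split each operand into its bit components and XOR the pairwise Nim products.
11 = 1 + 2 + 8 (as XOR of powers of 2).
3 = 1 + 2 (as XOR of powers of 2).
Using the standard Nim-product table on single bits:
  2*2 = 3,   2*4 = 8,   2*8 = 12,
  4*4 = 6,   4*8 = 11,  8*8 = 13,
and  1*x = x (identity), k*l = l*k (commutative).
Pairwise Nim products:
  1 * 1 = 1
  1 * 2 = 2
  2 * 1 = 2
  2 * 2 = 3
  8 * 1 = 8
  8 * 2 = 12
XOR them: 1 XOR 2 XOR 2 XOR 3 XOR 8 XOR 12 = 6.
Result: 11 * 3 = 6 (in Nim).

6


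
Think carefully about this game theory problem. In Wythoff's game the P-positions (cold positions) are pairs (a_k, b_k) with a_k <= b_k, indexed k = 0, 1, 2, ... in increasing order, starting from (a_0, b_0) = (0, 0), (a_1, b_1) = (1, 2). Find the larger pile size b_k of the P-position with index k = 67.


By Wythoff's theorem, a_k = floor(k * phi) and b_k = floor(k * phi^2) = a_k + k, where phi = (1 + sqrt(5))/2 is the golden ratio.
phi = (1 + sqrt(5))/2 = 1.618034
phi^2 = phi + 1 = 2.618034
k = 67
k * phi^2 = 67 * 2.618034 = 175.408277
b_67 = floor(k * phi^2) = 175 (check: a_67 + k = 108 + 67 = 175)

175


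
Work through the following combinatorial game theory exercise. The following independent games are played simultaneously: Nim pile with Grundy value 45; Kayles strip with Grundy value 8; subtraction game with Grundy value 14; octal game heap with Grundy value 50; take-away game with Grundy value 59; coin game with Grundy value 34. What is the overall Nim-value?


By the Sprague-Grundy theorem, the Grundy value of a sum of games is the XOR of individual Grundy values.
Nim pile: Grundy value = 45. Running XOR: 0 XOR 45 = 45
Kayles strip: Grundy value = 8. Running XOR: 45 XOR 8 = 37
subtraction game: Grundy value = 14. Running XOR: 37 XOR 14 = 43
octal game heap: Grundy value = 50. Running XOR: 43 XOR 50 = 25
take-away game: Grundy value = 59. Running XOR: 25 XOR 59 = 34
coin game: Grundy value = 34. Running XOR: 34 XOR 34 = 0
The combined Grundy value is 0.

0


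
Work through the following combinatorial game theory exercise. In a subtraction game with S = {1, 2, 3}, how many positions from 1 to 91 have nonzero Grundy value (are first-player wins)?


Subtraction set S = {1, 2, 3}, so G(n) = n mod 4.
G(n) = 0 when n is a multiple of 4.
Multiples of 4 in [1, 91]: 22
N-positions (nonzero Grundy) = 91 - 22 = 69

69


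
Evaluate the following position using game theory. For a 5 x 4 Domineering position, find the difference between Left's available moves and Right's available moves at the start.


Board is 5 x 4 (rows x cols).
Left (vertical) placements: (rows-1) * cols = 4 * 4 = 16
Right (horizontal) placements: rows * (cols-1) = 5 * 3 = 15
Advantage = Left - Right = 16 - 15 = 1

1


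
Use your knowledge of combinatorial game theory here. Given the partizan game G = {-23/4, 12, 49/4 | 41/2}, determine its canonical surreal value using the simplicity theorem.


Left options: {-23/4, 12, 49/4}, max = 49/4
Right options: {41/2}, min = 41/2
All options are numbers and max(Left) < min(Right), so by the simplicity theorem the value is the simplest (earliest-born) number strictly between 49/4 and 41/2.
Integers 13 through 20 all lie strictly between 49/4 and 41/2.
Among integers, the simplest (lowest birthday = smallest |n|; 0 is born on day 0, +-n on day n) is 13.
No non-integer in the interval can be simpler: if x is a non-integer in the interval, then floor(x) or ceil(x) also lies in the interval (the interval contains an integer), and both are proper prefixes of x's sign expansion, i.e. born earlier. So the game value is 13.
Game value = 13

13


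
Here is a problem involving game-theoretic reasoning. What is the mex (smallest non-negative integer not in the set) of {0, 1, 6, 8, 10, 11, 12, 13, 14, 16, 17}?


Set = {0, 1, 6, 8, 10, 11, 12, 13, 14, 16, 17}
0 is in the set.
1 is in the set.
2 is NOT in the set. This is the mex.
mex = 2

2


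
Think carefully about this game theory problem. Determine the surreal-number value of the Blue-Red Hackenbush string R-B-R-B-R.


Edges (from ground): R-B-R-B-R
By Berlekamp's sign-expansion rule, a Blue-Red Hackenbush stalk has the value of the surreal number whose sign sequence is the edge sequence with B -> + and R -> -.
Sign sequence: -+-+-
Trace the sign expansion in the surreal number tree, starting from 0:
Edge 1: R (sign -) -> bounds (-inf, 0), value = -1
Edge 2: B (sign +) -> bounds (-1, 0), value = -1/2
Edge 3: R (sign -) -> bounds (-1, -1/2), value = -3/4
Edge 4: B (sign +) -> bounds (-3/4, -1/2), value = -5/8
Edge 5: R (sign -) -> bounds (-3/4, -5/8), value = -11/16
Game value = -11/16

-11/16


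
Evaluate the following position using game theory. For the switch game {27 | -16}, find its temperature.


The game is {27 | -16}, a switch {a | b} with numbers a > b.
Cooling {a | b} by t gives {a - t | b + t}, which stops being hot when a - t = b + t, i.e. at t = (a - b)/2. So the temperature of a switch is (a - b)/2.
Temperature = (Left option - Right option) / 2
= (27 - (-16)) / 2
= 43 / 2
= 43/2

43/2


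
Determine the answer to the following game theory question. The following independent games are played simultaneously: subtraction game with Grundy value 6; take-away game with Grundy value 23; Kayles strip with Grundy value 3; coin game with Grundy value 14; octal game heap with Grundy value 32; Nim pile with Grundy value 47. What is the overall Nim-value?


By the Sprague-Grundy theorem, the Grundy value of a sum of games is the XOR of individual Grundy values.
subtraction game: Grundy value = 6. Running XOR: 0 XOR 6 = 6
take-away game: Grundy value = 23. Running XOR: 6 XOR 23 = 17
Kayles strip: Grundy value = 3. Running XOR: 17 XOR 3 = 18
coin game: Grundy value = 14. Running XOR: 18 XOR 14 = 28
octal game heap: Grundy value = 32. Running XOR: 28 XOR 32 = 60
Nim pile: Grundy value = 47. Running XOR: 60 XOR 47 = 19
The combined Grundy value is 19.

19


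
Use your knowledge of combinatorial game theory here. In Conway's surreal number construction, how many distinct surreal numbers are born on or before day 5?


Day 0: {|} = 0 is born. Count = 1.
Day n: the number of surreal numbers born by day n is 2^(n+1) - 1.
By day 0: 2^1 - 1 = 1
By day 1: 2^2 - 1 = 3
By day 2: 2^3 - 1 = 7
By day 3: 2^4 - 1 = 15
By day 4: 2^5 - 1 = 31
By day 5: 2^6 - 1 = 63
By day 5: 63 surreal numbers.

63


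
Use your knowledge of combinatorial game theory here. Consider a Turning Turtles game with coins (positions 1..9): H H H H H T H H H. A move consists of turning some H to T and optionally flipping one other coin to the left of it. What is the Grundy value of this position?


Coins: H H H H H T H H H
Key fact: a single head at position k behaves exactly like a Nim heap of size k (turning it to T and optionally flipping a coin at j < k corresponds to moving the heap from k to j, or to 0), and heads combine as a disjunctive sum (two heads at the same place would cancel, matching j XOR j = 0). So the Nim-value is the XOR of the 1-indexed positions of the heads.
Face-up positions (1-indexed): [1, 2, 3, 4, 5, 7, 8, 9]
XOR 0 with 1: 0 XOR 1 = 1
XOR 1 with 2: 1 XOR 2 = 3
XOR 3 with 3: 3 XOR 3 = 0
XOR 0 with 4: 0 XOR 4 = 4
XOR 4 with 5: 4 XOR 5 = 1
XOR 1 with 7: 1 XOR 7 = 6
XOR 6 with 8: 6 XOR 8 = 14
XOR 14 with 9: 14 XOR 9 = 7
Nim-value = 7

7


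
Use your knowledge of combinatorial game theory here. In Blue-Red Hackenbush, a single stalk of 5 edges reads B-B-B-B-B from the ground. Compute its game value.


Edges (from ground): B-B-B-B-B
By Berlekamp's sign-expansion rule, a Blue-Red Hackenbush stalk has the value of the surreal number whose sign sequence is the edge sequence with B -> + and R -> -.
Sign sequence: +++++
Trace the sign expansion in the surreal number tree, starting from 0:
Edge 1: B (sign +) -> bounds (0, +inf), value = 1
Edge 2: B (sign +) -> bounds (1, +inf), value = 2
Edge 3: B (sign +) -> bounds (2, +inf), value = 3
Edge 4: B (sign +) -> bounds (3, +inf), value = 4
Edge 5: B (sign +) -> bounds (4, +inf), value = 5
Game value = 5

5


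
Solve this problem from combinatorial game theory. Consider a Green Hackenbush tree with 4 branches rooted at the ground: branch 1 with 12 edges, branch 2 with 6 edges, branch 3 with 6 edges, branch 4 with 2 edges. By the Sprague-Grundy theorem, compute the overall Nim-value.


The tree has 4 branches from the ground vertex.
In Green Hackenbush, the Nim-value of a simple path of length k is k.
Branch 1: length 12, Nim-value = 12
Branch 2: length 6, Nim-value = 6
Branch 3: length 6, Nim-value = 6
Branch 4: length 2, Nim-value = 2
Total Nim-value = XOR of all branch values:
0 XOR 12 = 12
12 XOR 6 = 10
10 XOR 6 = 12
12 XOR 2 = 14
Nim-value of the tree = 14

14


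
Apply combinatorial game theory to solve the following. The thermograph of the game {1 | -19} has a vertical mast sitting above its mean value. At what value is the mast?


Game = {1 | -19}, a switch {a | b} with numbers a > b.
Its thermograph has left wall a - t and right wall b + t, which meet at t = (a - b)/2, where both equal (a + b)/2. So the mast (mean value) is at (a + b)/2.
Mean = (1 + (-19))/2 = -18/2 = -9

-9


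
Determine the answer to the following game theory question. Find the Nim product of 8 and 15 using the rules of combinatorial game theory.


Nim multiplication is bilinear over XOR: (u XOR v) * w = (u*w) XOR (v*w).
So we split each operand into its bit components and XOR the pairwise Nim products.
8 = 8 (as XOR of powers of 2).
15 = 1 + 2 + 4 + 8 (as XOR of powers of 2).
Using the standard Nim-product table on single bits:
  2*2 = 3,   2*4 = 8,   2*8 = 12,
  4*4 = 6,   4*8 = 11,  8*8 = 13,
and  1*x = x (identity), k*l = l*k (commutative).
Pairwise Nim products:
  8 * 1 = 8
  8 * 2 = 12
  8 * 4 = 11
  8 * 8 = 13
XOR them: 8 XOR 12 XOR 11 XOR 13 = 2.
Result: 8 * 15 = 2 (in Nim).

2


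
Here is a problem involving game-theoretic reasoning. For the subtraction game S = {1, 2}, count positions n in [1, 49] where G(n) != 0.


Subtraction set S = {1, 2}, so G(n) = n mod 3.
G(n) = 0 when n is a multiple of 3.
Multiples of 3 in [1, 49]: 16
N-positions (nonzero Grundy) = 49 - 16 = 33

33


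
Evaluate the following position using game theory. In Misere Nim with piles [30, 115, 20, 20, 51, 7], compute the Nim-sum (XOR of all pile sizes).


We need the XOR (exclusive or) of all pile sizes.
After XOR-ing pile 1 (size 30): 0 XOR 30 = 30
After XOR-ing pile 2 (size 115): 30 XOR 115 = 109
After XOR-ing pile 3 (size 20): 109 XOR 20 = 121
After XOR-ing pile 4 (size 20): 121 XOR 20 = 109
After XOR-ing pile 5 (size 51): 109 XOR 51 = 94
After XOR-ing pile 6 (size 7): 94 XOR 7 = 89
The Nim-value of this position is 89.

89


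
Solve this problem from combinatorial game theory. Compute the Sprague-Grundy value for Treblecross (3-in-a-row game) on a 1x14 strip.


Treblecross: place X on empty cells; 3-in-a-row wins.
Playing within two cells of an existing X lets the opponent win at once, so sensible play treats the cells i-2..i+2 around each X as dead. The player left with no safe cell loses, so this is a normal-play take-away game on strips of safe cells.
Placing X at cell i (0-indexed) of a strip of k safe cells leaves independent strips of sizes max(0, i-2) and max(0, k-i-3). Hence G(k) = mex{ G(max(0,i-2)) XOR G(max(0,k-i-3)) : 0 <= i < k }, with G(0) = 0.
G(1): splits (0,0):0^0=0 -> mex({0}) = 1
G(2): splits (0,0):0^0=0 -> mex({0}) = 1
G(3): splits (0,0):0^0=0 -> mex({0}) = 1
G(4): splits (0,1):0^1=1 (0,0):0^0=0 -> mex({0, 1}) = 2
G(5): splits (0,2):0^1=1 (0,1):0^1=1 (0,0):0^0=0 -> mex({0, 1}) = 2
G(6) = mex({1}) = 0
G(7) = mex({0, 1, 2}) = 3
G(8) = mex({0, 1, 2}) = 3
G(9) = mex({0, 2}) = 1
G(10) = mex({0, 2, 3}) = 1
G(11) = mex({0, 3}) = 1
G(12) = mex({1, 3}) = 0
G(13) = mex({0, 1, 2, 3}) = 4
G(14) = mex({0, 1, 2}) = 3
Therefore G(14) = 3.

3


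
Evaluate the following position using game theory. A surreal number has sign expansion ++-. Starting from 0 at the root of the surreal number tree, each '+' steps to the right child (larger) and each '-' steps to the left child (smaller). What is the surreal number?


Sign expansion: ++-
Rule: track bounds (lo, hi), initially (-inf, +inf). On '+', the current value becomes lo and we move to the simplest number in (value, hi): value + 1 if hi = +inf, otherwise the midpoint (value + hi)/2. On '-', the current value becomes hi and we move to value - 1 if lo = -inf, otherwise the midpoint (lo + value)/2.
Start at 0.
Step 1: sign = +, move right. Bounds: (0, +inf). Value = 1
Step 2: sign = +, move right. Bounds: (1, +inf). Value = 2
Step 3: sign = -, move left. Bounds: (1, 2). Value = 3/2
The surreal number with sign expansion ++- is 3/2.

3/2


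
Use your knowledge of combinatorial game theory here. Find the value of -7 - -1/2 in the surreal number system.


x = -7, y = -1/2
Converting to common denominator: 2
x = -14/2, y = -1/2
x - y = -7 - -1/2 = -13/2

-13/2


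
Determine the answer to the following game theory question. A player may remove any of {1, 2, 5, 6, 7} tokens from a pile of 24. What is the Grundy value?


The subtraction set is S = {1, 2, 5, 6, 7}.
G(k) = mex{ G(k - s) : s in S, s <= k }. We compute iteratively: G(0) = 0.
G(1) = mex({0}) = 1
G(2) = mex({0, 1}) = 2
G(3) = mex({1, 2}) = 0
G(4) = mex({0, 2}) = 1
G(5) = mex({0, 1}) = 2
G(6) = mex({0, 1, 2}) = 3
G(7) = mex({0, 1, 2, 3}) = 4
G(8) = mex({0, 1, 2, 3, 4}) = 5
G(9) = mex({0, 1, 2, 4, 5}) = 3
G(10) = mex({0, 1, 2, 3, 5}) = 4
G(11) = mex({1, 2, 3, 4}) = 0
G(12) = mex({0, 2, 3, 4}) = 1
G(13) = mex({0, 1, 3, 4, 5}) = 2
G(14) = mex({1, 2, 3, 4, 5}) = 0
G(15) = mex({0, 2, 3, 4, 5}) = 1
G(16) = mex({0, 1, 3, 4}) = 2
G(17) = mex({0, 1, 2, 4}) = 3
Observe that G(11)..G(17) = 0, 1, 2, 0, 1, 2, 3 repeats G(0)..G(6) = 0, 1, 2, 0, 1, 2, 3.
For k >= max(S) = 7, G(k) is determined by the previous 7 values G(k-7)..G(k-1); a window of 7 consecutive values has recurred shifted by 11, so by induction G(k + 11) = G(k) for all k >= 0: the sequence is periodic from the start with period 11.
One period: G(0..10) = 0, 1, 2, 0, 1, 2, 3, 4, 5, 3, 4.
24 mod 11 = 2, so G(24) = G(2) = 2.

2


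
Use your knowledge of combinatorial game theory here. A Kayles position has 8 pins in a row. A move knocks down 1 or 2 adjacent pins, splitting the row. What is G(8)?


Kayles: a move removes 1 or 2 adjacent pins from a contiguous row.
Removing pins from a row of k leaves two independent rows (a, b) with a + b = k - 1 (one pin) or a + b = k - 2 (two pins); an end removal gives a = 0.
By Sprague-Grundy, G(k) = mex{ G(a) XOR G(b) } over all these splits. G(0) = 0.
G(1): splits (0,0):0^0=0 -> mex({0}) = 1
G(2): splits (0,1):0^1=1 (0,0):0^0=0 -> mex({0, 1}) = 2
G(3): splits (0,2):0^2=2 (1,1):1^1=0 (0,1):0^1=1 -> mex({0, 1, 2}) = 3
G(4): splits (0,3):0^3=3 (1,2):1^2=3 (0,2):0^2=2 (1,1):1^1=0 -> mex({0, 2, 3}) = 1
G(5): splits (0,4):0^1=1 (1,3):1^3=2 (2,2):2^2=0 (0,3):0^3=3 (1,2):1^2=3 -> mex({0, 1, 2, 3}) = 4
G(6) = mex({0, 1, 2, 4}) = 3
G(7) = mex({0, 1, 3, 4, 5}) = 2
G(8) = mex({0, 2, 3, 5, 6}) = 1
Therefore G(8) = 1.

1


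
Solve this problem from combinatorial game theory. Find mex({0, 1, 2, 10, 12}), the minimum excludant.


Set = {0, 1, 2, 10, 12}
0 is in the set.
1 is in the set.
2 is in the set.
3 is NOT in the set. This is the mex.
mex = 3

3


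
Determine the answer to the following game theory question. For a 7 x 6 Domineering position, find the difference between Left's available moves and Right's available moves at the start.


Board is 7 x 6 (rows x cols).
Left (vertical) placements: (rows-1) * cols = 6 * 6 = 36
Right (horizontal) placements: rows * (cols-1) = 7 * 5 = 35
Advantage = Left - Right = 36 - 35 = 1

1


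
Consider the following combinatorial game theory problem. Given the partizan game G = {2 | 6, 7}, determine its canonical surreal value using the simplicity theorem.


Left options: {2}, max = 2
Right options: {6, 7}, min = 6
All options are numbers and max(Left) < min(Right), so by the simplicity theorem the value is the simplest (earliest-born) number strictly between 2 and 6.
Integers 3 through 5 all lie strictly between 2 and 6.
Among integers, the simplest (lowest birthday = smallest |n|; 0 is born on day 0, +-n on day n) is 3.
No non-integer in the interval can be simpler: if x is a non-integer in the interval, then floor(x) or ceil(x) also lies in the interval (the interval contains an integer), and both are proper prefixes of x's sign expansion, i.e. born earlier. So the game value is 3.
Game value = 3

3


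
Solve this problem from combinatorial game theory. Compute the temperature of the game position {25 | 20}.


The game is {25 | 20}, a switch {a | b} with numbers a > b.
Cooling {a | b} by t gives {a - t | b + t}, which stops being hot when a - t = b + t, i.e. at t = (a - b)/2. So the temperature of a switch is (a - b)/2.
Temperature = (Left option - Right option) / 2
= (25 - (20)) / 2
= 5 / 2
= 5/2

5/2


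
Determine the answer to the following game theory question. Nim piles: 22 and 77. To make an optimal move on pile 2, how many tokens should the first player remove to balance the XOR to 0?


Piles: 22 and 77
Current XOR: 22 XOR 77 = 91 (non-zero, so this is an N-position).
To make the XOR zero, we need to find a move that balances the piles.
For pile 2 (size 77): target = 77 XOR 91 = 22
We reduce pile 2 from 77 to 22.
Tokens removed: 77 - 22 = 55
Verification: 22 XOR 22 = 0

55


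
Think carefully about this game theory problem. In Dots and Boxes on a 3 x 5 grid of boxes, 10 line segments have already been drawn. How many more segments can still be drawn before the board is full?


Grid: 3 x 5 boxes, i.e. 4 rows and 6 columns of dots.
Horizontal edges: (rows + 1) * cols = 4 * 5 = 20
Vertical edges: rows * (cols + 1) = 3 * 6 = 18
Total edges: 20 + 18 = 38
Edges drawn: 10
Remaining: 38 - 10 = 28

28


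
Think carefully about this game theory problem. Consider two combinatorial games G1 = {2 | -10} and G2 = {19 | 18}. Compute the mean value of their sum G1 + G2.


G1 = {2 | -10}, G2 = {19 | 18}
Each is a switch {a | b} with numbers a > b; its mean value is (a + b)/2, and mean value is additive over game sums: m(G1 + G2) = m(G1) + m(G2).
Mean of G1 = (2 + (-10))/2 = -8/2 = -4
Mean of G2 = (19 + (18))/2 = 37/2 = 37/2
Mean of G1 + G2 = -4 + 37/2 = 29/2

29/2


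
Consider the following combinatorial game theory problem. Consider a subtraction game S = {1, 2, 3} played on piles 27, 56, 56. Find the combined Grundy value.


Subtraction set: {1, 2, 3}
For this subtraction set, G(n) = n mod 4 (period = max + 1 = 4).
Pile 1 (size 27): G(27) = 27 mod 4 = 3
Pile 2 (size 56): G(56) = 56 mod 4 = 0
Pile 3 (size 56): G(56) = 56 mod 4 = 0
Total Grundy value = XOR of all: 3 XOR 0 XOR 0 = 3

3
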